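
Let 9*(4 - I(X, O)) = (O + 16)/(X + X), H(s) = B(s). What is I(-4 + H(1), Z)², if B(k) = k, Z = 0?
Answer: 13456/729 ≈ 18.458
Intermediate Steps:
H(s) = s
I(X, O) = 4 - (16 + O)/(18*X) (I(X, O) = 4 - (O + 16)/(9*(X + X)) = 4 - (16 + O)/(9*(2*X)) = 4 - (16 + O)*1/(2*X)/9 = 4 - (16 + O)/(18*X))
I(-4 + H(1), Z)² = ((-16 - 1*0 + 72*(-4 + 1))/(18*(-4 + 1)))² = ((1/18)*(-16 + 0 + 72*(-3))/(-3))² = ((1/18)*(-⅓)*(-16 + 0 - 216))² = ((1/18)*(-⅓)*(-232))² = (116/27)² = 13456/729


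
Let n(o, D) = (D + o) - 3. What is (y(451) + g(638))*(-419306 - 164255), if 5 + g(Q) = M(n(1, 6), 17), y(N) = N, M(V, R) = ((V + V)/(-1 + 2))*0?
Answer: -260268206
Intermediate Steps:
n(o, D) = -3 + D + o
M(V, R) = 0 (M(V, R) = ((2*V)/1)*0 = (1*(2*V))*0 = (2*V)*0 = 0)
g(Q) = -5 (g(Q) = -5 + 0 = -5)
(y(451) + g(638))*(-419306 - 164255) = (451 - 5)*(-419306 - 164255) = 446*(-583561) = -260268206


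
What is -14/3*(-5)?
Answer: 70/3 ≈ 23.333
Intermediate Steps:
-14/3*(-5) = 70/3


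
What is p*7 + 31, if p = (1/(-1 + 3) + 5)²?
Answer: 971/4 ≈ 242.75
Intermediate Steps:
p = 121/4 (p = (1/2 + 5)² = (½ + 5)² = (11/2)² = 121/4 ≈ 30.250)
p*7 + 31 = (121/4)*7 + 31 = 847/4 + 31 = 971/4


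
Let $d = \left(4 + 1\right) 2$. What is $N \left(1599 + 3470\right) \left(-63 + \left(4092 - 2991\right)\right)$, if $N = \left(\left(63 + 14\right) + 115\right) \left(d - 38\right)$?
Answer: $-28286479872$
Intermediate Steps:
$d = 10$ ($d = 5 \cdot 2 = 10$)
$N = -5376$ ($N = \left(\left(63 + 14\right) + 115\right) \left(10 - 38\right) = \left(77 + 115\right) \left(-28\right) = 192 \left(-28\right) = -5376$)
$N \left(1599 + 3470\right) \left(-63 + \left(4092 - 2991\right)\right) = - 5376 \left(1599 + 3470\right) \left(-63 + \left(4092 - 2991\right)\right) = - 5376 \cdot 5069 \left(-63 + \left(4092 - 2991\right)\right) = - 5376 \cdot 5069 \left(-63 + 1101\right) = - 5376 \cdot 5069 \cdot 1038 = \left(-5376\right) 5261622 = -28286479872$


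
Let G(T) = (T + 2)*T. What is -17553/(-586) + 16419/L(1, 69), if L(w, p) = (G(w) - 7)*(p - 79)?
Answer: 5161827/11720 ≈ 440.43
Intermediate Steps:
G(T) = T*(2 + T) (G(T) = (2 + T)*T = T*(2 + T))
L(w, p) = (-79 + p)*(-7 + w*(2 + w)) (L(w, p) = (w*(2 + w) - 7)*(p - 79) = (-7 + w*(2 + w))*(-79 + p) = (-79 + p)*(-7 + w*(2 + w)))
-17553/(-586) + 16419/L(1, 69) = -17553/(-586) + 16419/(553 - 7*69 - 79*1*(2 + 1) + 69*1*(2 + 1)) = -17553*(-1/586) + 16419/(553 - 483 - 79*1*3 + 69*1*3) = 17553/586 + 16419/(553 - 483 - 237 + 207) = 17553/586 + 16419/40 = 5161827/11720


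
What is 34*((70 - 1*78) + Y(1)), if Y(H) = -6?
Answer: -476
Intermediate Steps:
34*((70 - 1*78) + Y(1)) = 34*((70 - 1*78) - 6) = 34*((70 - 78) - 6) = 34*(-8 - 6) = 34*(-14) = -476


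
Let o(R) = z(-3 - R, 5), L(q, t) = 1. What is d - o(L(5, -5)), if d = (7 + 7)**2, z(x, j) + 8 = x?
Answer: 208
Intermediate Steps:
z(x, j) = -8 + x
o(R) = -11 - R (o(R) = -8 + (-3 - R) = -11 - R)
d = 196 (d = 14**2 = 196)
d - o(L(5, -5)) = 196 - (-11 - 1*1) = 196 - (-11 - 1) = 196 - 1*(-12) = 196 + 12 = 208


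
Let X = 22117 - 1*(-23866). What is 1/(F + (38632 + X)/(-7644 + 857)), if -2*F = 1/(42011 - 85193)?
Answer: -586152468/7307683073 ≈ -0.080210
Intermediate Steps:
X = 45983 (X = 22117 + 23866 = 45983)
F = 1/86364 (F = -1/(2*(42011 - 85193)) = -1/2/(-43182) = -1/2*(-1/43182) = 1/86364 ≈ 1.1579e-5)
1/(F + (38632 + X)/(-7644 + 857)) = 1/(1/86364 + (38632 + 45983)/(-7644 + 857)) = 1/(1/86364 + 84615/(-6787)) = 1/(1/86364 + 84615*(-1/6787)) = 1/(1/86364 - 84615/6787) = 1/(-7307683073/586152468) = -586152468/7307683073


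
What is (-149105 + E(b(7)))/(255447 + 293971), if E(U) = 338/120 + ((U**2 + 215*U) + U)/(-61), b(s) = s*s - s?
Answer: -546364151/2010869880 ≈ -0.27171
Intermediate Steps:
b(s) = s**2 - s
E(U) = 169/60 - 216*U/61 - U**2/61 (E(U) = 338*(1/120) + (U**2 + 216*U)*(-1/61) = 169/60 + (-216*U/61 - U**2/61) = 169/60 - 216*U/61 - U**2/61)
(-149105 + E(b(7)))/(255447 + 293971) = (-149105 + (169/60 - 1512*(-1 + 7)/61 - 49*(-1 + 7)**2/61))/(255447 + 293971) = (-149105 + (169/60 - 1512*6/61 - (7*6)**2/61))/549418 = (-149105 + (169/60 - 216/61*42 - 1/61*42**2))*(1/549418) = (-149105 + (169/60 - 9072/61 - 1/61*1764))*(1/549418) = (-149105 + (169/60 - 9072/61 - 1764/61))*(1/549418) = (-149105 - 639851/3660)*(1/549418) = -546364151/3660*1/549418 = -546364151/2010869880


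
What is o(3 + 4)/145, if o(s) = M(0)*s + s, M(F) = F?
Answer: 7/145 ≈ 0.048276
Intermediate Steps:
o(s) = s (o(s) = 0*s + s = 0 + s = s)
o(3 + 4)/145 = (3 + 4)/145 = (1/145)*7 = 7/145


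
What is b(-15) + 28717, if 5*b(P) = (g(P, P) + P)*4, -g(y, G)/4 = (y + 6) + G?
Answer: 143909/5 ≈ 28782.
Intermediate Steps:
g(y, G) = -24 - 4*G - 4*y (g(y, G) = -4*((y + 6) + G) = -4*((6 + y) + G) = -4*(6 + G + y) = -24 - 4*G - 4*y)
b(P) = -96/5 - 28*P/5 (b(P) = (((-24 - 4*P - 4*P) + P)*4)/5 = (((-24 - 8*P) + P)*4)/5 = ((-24 - 7*P)*4)/5 = (-96 - 28*P)/5 = -96/5 - 28*P/5)
b(-15) + 28717 = (-96/5 - 28/5*(-15)) + 28717 = (-96/5 + 84) + 28717 = 324/5 + 28717 = 143909/5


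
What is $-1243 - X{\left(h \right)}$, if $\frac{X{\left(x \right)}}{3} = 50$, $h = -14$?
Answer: $-1393$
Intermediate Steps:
$X{\left(x \right)} = 150$ ($X{\left(x \right)} = 3 \cdot 50 = 150$)
$-1243 - X{\left(h \right)} = -1243 - 150 = -1393$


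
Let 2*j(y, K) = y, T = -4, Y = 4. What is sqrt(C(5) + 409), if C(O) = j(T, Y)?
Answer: sqrt(407) ≈ 20.174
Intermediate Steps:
j(y, K) = y/2
C(O) = -2 (C(O) = (1/2)*(-4) = -2)
sqrt(C(5) + 409) = sqrt(-2 + 409) = sqrt(407)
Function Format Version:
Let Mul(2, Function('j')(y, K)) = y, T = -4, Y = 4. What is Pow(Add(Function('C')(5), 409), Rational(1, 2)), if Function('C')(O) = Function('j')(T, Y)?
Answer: Pow(407, Rational(1, 2)) ≈ 20.174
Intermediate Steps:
Function('j')(y, K) = Mul(Rational(1, 2), y)
Function('C')(O) = -2 (Function('C')(O) = Mul(Rational(1, 2), -4) = -2)
Pow(Add(Function('C')(5), 409), Rational(1, 2)) = Pow(Add(-2, 409), Rational(1, 2)) = Pow(407, Rational(1, 2))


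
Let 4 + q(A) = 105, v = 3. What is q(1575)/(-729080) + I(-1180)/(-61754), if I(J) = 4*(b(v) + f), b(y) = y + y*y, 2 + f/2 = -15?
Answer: 2632813/2046527560 ≈ 0.0012865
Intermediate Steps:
f = -34 (f = -4 + 2*(-15) = -4 - 30 = -34)
q(A) = 101 (q(A) = -4 + 105 = 101)
b(y) = y + y²
I(J) = -88 (I(J) = 4*(3*(1 + 3) - 34) = 4*(3*4 - 34) = 4*(12 - 34) = 4*(-22) = -88)
q(1575)/(-729080) + I(-1180)/(-61754) = 101/(-729080) - 88/(-61754) = 101*(-1/729080) - 88*(-1/61754) = -101/729080 + 4/2807 = 2632813/2046527560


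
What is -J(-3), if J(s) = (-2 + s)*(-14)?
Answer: -70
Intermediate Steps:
J(s) = 28 - 14*s
-J(-3) = -(28 - 14*(-3)) = -(28 + 42) = -1*70 = -70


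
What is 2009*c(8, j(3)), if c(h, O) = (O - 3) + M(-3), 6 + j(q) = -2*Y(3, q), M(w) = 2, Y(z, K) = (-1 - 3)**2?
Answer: -78351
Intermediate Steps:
Y(z, K) = 16 (Y(z, K) = (-4)**2 = 16)
j(q) = -38 (j(q) = -6 - 2*16 = -6 - 32 = -38)
c(h, O) = -1 + O (c(h, O) = (O - 3) + 2 = (-3 + O) + 2 = -1 + O)
2009*c(8, j(3)) = 2009*(-1 - 38) = 2009*(-39) = -78351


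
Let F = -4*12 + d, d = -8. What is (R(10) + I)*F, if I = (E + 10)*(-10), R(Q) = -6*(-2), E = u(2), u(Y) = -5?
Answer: 2128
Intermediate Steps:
E = -5
R(Q) = 12
F = -56 (F = -4*12 - 8 = -48 - 8 = -56)
I = -50 (I = (-5 + 10)*(-10) = 5*(-10) = -50)
(R(10) + I)*F = (12 - 50)*(-56) = -38*(-56) = 2128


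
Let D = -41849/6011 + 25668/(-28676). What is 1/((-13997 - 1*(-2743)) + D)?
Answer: -43092859/485305623254 ≈ -8.8795e-5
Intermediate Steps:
D = -338588068/43092859 (D = -41849*1/6011 + 25668*(-1/28676) = -41849/6011 - 6417/7169 = -338588068/43092859 ≈ -7.8572)
1/((-13997 - 1*(-2743)) + D) = 1/((-13997 - 1*(-2743)) - 338588068/43092859) = 1/((-13997 + 2743) - 338588068/43092859) = 1/(-11254 - 338588068/43092859) = 1/(-485305623254/43092859) = -43092859/485305623254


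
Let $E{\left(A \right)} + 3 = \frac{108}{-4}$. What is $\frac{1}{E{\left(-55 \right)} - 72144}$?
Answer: $- \frac{1}{72174} \approx -1.3855 \cdot 10^{-5}$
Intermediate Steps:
$E{\left(A \right)} = -30$ ($E{\left(A \right)} = -3 + \frac{108}{-4} = -3 + 108 \left(- \frac{1}{4}\right) = -3 - 27 = -30$)
$\frac{1}{E{\left(-55 \right)} - 72144} = \frac{1}{-30 - 72144} = \frac{1}{-72174} = - \frac{1}{72174}$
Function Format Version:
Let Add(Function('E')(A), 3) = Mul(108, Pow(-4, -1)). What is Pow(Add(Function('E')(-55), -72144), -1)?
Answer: Rational(-1, 72174) ≈ -1.3855e-5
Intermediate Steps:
Function('E')(A) = -30 (Function('E')(A) = Add(-3, Mul(108, Pow(-4, -1))) = Add(-3, Mul(108, Rational(-1, 4))) = Add(-3, -27) = -30)
Pow(Add(Function('E')(-55), -72144), -1) = Pow(Add(-30, -72144), -1) = Pow(-72174, -1) = Rational(-1, 72174)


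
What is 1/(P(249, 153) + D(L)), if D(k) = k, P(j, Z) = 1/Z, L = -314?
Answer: -153/48041 ≈ -0.0031848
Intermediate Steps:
1/(P(249, 153) + D(L)) = 1/(1/153 - 314) = 1/(-48041/153) = -153/48041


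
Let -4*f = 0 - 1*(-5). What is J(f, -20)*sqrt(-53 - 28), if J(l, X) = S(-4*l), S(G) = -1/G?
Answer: -9*I/5 ≈ -1.8*I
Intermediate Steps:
f = -5/4 (f = -(0 - 1*(-5))/4 = -(0 + 5)/4 = -1/4*5 = -5/4 ≈ -1.2500)
J(l, X) = 1/(4*l) (J(l, X) = -1/((-4*l)) = -(-1)/(4*l) = 1/(4*l))
J(f, -20)*sqrt(-53 - 28) = (1/(4*(-5/4)))*sqrt(-53 - 28) = ((1/4)*(-4/5))*sqrt(-81) = -9*I/5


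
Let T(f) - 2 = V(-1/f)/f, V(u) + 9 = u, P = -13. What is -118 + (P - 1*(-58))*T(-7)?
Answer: 1418/49 ≈ 28.939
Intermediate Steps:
V(u) = -9 + u
T(f) = 2 + (-9 - 1/f)/f
-118 + (P - 1*(-58))*T(-7) = -118 + (-13 - 1*(-58))*(2 - 1/(-7)**2 - 9/(-7)) = -118 + (-13 + 58)*(2 - 1*1/49 - 9*(-1/7)) = -118 + 45*(2 - 1/49 + 9/7) = -118 + 45*(160/49) = -118 + 7200/49 = 1418/49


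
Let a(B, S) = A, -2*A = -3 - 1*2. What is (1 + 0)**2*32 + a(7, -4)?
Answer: 69/2 ≈ 34.500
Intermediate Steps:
A = 5/2 (A = -(-3 - 1*2)/2 = -(-3 - 2)/2 = -1/2*(-5) = 5/2 ≈ 2.5000)
a(B, S) = 5/2
(1 + 0)**2*32 + a(7, -4) = (1 + 0)**2*32 + 5/2 = 1**2*32 + 5/2 = 1*32 + 5/2 = 32 + 5/2 = 69/2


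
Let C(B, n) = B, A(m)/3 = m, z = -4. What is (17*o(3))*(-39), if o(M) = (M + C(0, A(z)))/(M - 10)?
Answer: 1989/7 ≈ 284.14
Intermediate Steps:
A(m) = 3*m
o(M) = M/(-10 + M) (o(M) = (M + 0)/(M - 10) = M/(-10 + M))
(17*o(3))*(-39) = (17*(3/(-10 + 3)))*(-39) = (17*(3/(-7)))*(-39) = (17*(3*(-⅐)))*(-39) = (17*(-3/7))*(-39) = -51/7*(-39) = 1989/7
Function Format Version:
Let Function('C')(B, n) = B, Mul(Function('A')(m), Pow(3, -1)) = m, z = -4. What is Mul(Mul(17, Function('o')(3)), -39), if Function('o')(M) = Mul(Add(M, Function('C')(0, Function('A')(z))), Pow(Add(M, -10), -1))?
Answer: Rational(1989, 7) ≈ 284.14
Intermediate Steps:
Function('A')(m) = Mul(3, m)
Function('o')(M) = Mul(M, Pow(Add(-10, M), -1)) (Function('o')(M) = Mul(Add(M, 0), Pow(Add(M, -10), -1)) = Mul(M, Pow(Add(-10, M), -1)))
Mul(Mul(17, Function('o')(3)), -39) = Mul(Mul(17, Mul(3, Pow(Add(-10, 3), -1))), -39) = Mul(Mul(17, Mul(3, Pow(-7, -1))), -39) = Mul(Mul(17, Mul(3, Rational(-1, 7))), -39) = Mul(Mul(17, Rational(-3, 7)), -39) = Mul(Rational(-51, 7), -39) = Rational(1989, 7)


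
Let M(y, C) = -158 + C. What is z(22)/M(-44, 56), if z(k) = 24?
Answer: -4/17 ≈ -0.23529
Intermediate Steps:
z(22)/M(-44, 56) = 24/(-158 + 56) = 24/(-102) = 24*(-1/102) = -4/17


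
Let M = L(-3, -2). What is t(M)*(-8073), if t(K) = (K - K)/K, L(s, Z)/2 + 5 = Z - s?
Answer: 0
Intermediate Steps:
L(s, Z) = -10 - 2*s + 2*Z (L(s, Z) = -10 + 2*(Z - s) = -10 + (-2*s + 2*Z) = -10 - 2*s + 2*Z)
M = -8 (M = -10 - 2*(-3) + 2*(-2) = -10 + 6 - 4 = -8)
t(K) = 0 (t(K) = 0/K = 0)
t(M)*(-8073) = 0*(-8073) = 0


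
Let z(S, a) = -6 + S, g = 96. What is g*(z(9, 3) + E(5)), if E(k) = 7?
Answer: 960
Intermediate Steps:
g*(z(9, 3) + E(5)) = 96*((-6 + 9) + 7) = 96*(3 + 7) = 96*10 = 960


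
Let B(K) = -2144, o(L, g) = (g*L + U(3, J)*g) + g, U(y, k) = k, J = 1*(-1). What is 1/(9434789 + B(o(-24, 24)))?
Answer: 1/9432645 ≈ 1.0601e-7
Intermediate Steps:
J = -1
o(L, g) = L*g (o(L, g) = (g*L - g) + g = (L*g - g) + g = (-g + L*g) + g = L*g)
1/(9434789 + B(o(-24, 24))) = 1/(9434789 - 2144) = 1/9432645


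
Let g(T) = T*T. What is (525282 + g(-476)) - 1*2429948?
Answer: -1678090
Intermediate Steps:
g(T) = T**2
(525282 + g(-476)) - 1*2429948 = (525282 + (-476)**2) - 1*2429948 = (525282 + 226576) - 2429948 = 751858 - 2429948 = -1678090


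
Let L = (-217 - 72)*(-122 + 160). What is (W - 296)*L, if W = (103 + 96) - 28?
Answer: 1372750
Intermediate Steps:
W = 171 (W = 199 - 28 = 171)
L = -10982 (L = -289*38 = -10982)
(W - 296)*L = (171 - 296)*(-10982) = -125*(-10982) = 1372750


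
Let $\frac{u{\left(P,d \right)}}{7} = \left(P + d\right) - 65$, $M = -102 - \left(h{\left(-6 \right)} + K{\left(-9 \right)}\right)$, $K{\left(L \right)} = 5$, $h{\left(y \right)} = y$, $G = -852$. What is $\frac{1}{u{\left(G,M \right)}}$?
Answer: $- \frac{1}{7126} \approx -0.00014033$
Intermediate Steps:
$M = -101$ ($M = -102 - \left(-6 + 5\right) = -102 - -1 = -102 + 1 = -101$)
$u{\left(P,d \right)} = -455 + 7 P + 7 d$ ($u{\left(P,d \right)} = 7 \left(\left(P + d\right) - 65\right) = 7 \left(-65 + P + d\right) = -455 + 7 P + 7 d$)
$\frac{1}{u{\left(G,M \right)}} = \frac{1}{-455 + 7 \left(-852\right) + 7 \left(-101\right)} = \frac{1}{-455 - 5964 - 707} = \frac{1}{-7126} = - \frac{1}{7126}$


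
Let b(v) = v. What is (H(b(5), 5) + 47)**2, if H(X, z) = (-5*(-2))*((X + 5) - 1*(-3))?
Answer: 31329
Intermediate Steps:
H(X, z) = 80 + 10*X (H(X, z) = 10*((5 + X) + 3) = 10*(8 + X) = 80 + 10*X)
(H(b(5), 5) + 47)**2 = ((80 + 10*5) + 47)**2 = ((80 + 50) + 47)**2 = (130 + 47)**2 = 177**2 = 31329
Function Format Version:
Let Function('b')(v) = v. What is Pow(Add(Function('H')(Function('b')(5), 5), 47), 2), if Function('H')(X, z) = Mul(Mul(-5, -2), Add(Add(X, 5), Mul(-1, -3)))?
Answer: 31329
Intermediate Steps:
Function('H')(X, z) = Add(80, Mul(10, X)) (Function('H')(X, z) = Mul(10, Add(Add(5, X), 3)) = Mul(10, Add(8, X)) = Add(80, Mul(10, X)))
Pow(Add(Function('H')(Function('b')(5), 5), 47), 2) = Pow(Add(Add(80, Mul(10, 5)), 47), 2) = Pow(Add(Add(80, 50), 47), 2) = Pow(Add(130, 47), 2) = Pow(177, 2) = 31329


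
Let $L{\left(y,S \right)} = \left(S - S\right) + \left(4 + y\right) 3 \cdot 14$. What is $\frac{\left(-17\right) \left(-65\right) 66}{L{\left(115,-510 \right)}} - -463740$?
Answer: $\frac{22723975}{49} \approx 4.6375 \cdot 10^{5}$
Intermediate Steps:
$L{\left(y,S \right)} = 168 + 42 y$ ($L{\left(y,S \right)} = 0 + \left(12 + 3 y\right) 14 = 0 + \left(168 + 42 y\right) = 168 + 42 y$)
$\frac{\left(-17\right) \left(-65\right) 66}{L{\left(115,-510 \right)}} - -463740 = \frac{\left(-17\right) \left(-65\right) 66}{168 + 42 \cdot 115} - -463740 = \frac{1105 \cdot 66}{168 + 4830} + 463740 = \frac{72930}{4998} + 463740 = 72930 \cdot \frac{1}{4998} + 463740 = \frac{715}{49} + 463740 = \frac{22723975}{49}$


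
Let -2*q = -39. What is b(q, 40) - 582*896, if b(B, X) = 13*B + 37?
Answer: -1042363/2 ≈ -5.2118e+5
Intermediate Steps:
q = 39/2 (q = -1/2*(-39) = 39/2 ≈ 19.500)
b(B, X) = 37 + 13*B
b(q, 40) - 582*896 = (37 + 13*(39/2)) - 582*896 = (37 + 507/2) - 521472 = 581/2 - 521472 = -1042363/2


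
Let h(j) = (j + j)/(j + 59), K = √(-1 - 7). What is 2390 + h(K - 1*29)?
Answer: 542099/227 + 59*I*√2/227 ≈ 2388.1 + 0.36757*I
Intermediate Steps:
K = 2*I*√2 (K = √(-8) = 2*I*√2 ≈ 2.8284*I)
h(j) = 2*j/(59 + j) (h(j) = (2*j)/(59 + j) = 2*j/(59 + j))
2390 + h(K - 1*29) = 2390 + 2*(2*I*√2 - 1*29)/(59 + (2*I*√2 - 1*29)) = 2390 + 2*(2*I*√2 - 29)/(59 + (2*I*√2 - 29)) = 2390 + 2*(-29 + 2*I*√2)/(59 + (-29 + 2*I*√2)) = 2390 + 2*(-29 + 2*I*√2)/(30 + 2*I*√2)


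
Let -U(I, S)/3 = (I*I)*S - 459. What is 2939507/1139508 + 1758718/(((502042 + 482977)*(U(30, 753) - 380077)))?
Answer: 218227910448263708/84596675953952925 ≈ 2.5796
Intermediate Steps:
U(I, S) = 1377 - 3*S*I**2 (U(I, S) = -3*((I*I)*S - 459) = -3*(I**2*S - 459) = -3*(S*I**2 - 459) = -3*(-459 + S*I**2) = 1377 - 3*S*I**2)
2939507/1139508 + 1758718/(((502042 + 482977)*(U(30, 753) - 380077))) = 2939507/1139508 + 1758718/(((502042 + 482977)*((1377 - 3*753*30**2) - 380077))) = 2939507*(1/1139508) + 1758718/((985019*((1377 - 3*753*900) - 380077))) = 2939507/1139508 + 1758718/((985019*((1377 - 2033100) - 380077))) = 2939507/1139508 + 1758718/((985019*(-2031723 - 380077))) = 2939507/1139508 + 1758718/((985019*(-2411800))) = 2939507/1139508 + 1758718/(-2375668824200) = 2939507/1139508 + 1758718*(-1/2375668824200) = 2939507/1139508 - 879359/1187834412100 = 218227910448263708/84596675953952925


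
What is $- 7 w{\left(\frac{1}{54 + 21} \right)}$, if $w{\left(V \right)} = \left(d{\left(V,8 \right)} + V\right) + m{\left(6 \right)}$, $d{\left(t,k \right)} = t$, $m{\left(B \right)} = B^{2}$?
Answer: $- \frac{18914}{75} \approx -252.19$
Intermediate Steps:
$w{\left(V \right)} = 36 + 2 V$ ($w{\left(V \right)} = \left(V + V\right) + 6^{2} = 2 V + 36 = 36 + 2 V$)
$- 7 w{\left(\frac{1}{54 + 21} \right)} = - 7 \left(36 + \frac{2}{54 + 21}\right) = - 7 \left(36 + \frac{2}{75}\right) = \left(-7\right) \frac{2702}{75} = - \frac{18914}{75}$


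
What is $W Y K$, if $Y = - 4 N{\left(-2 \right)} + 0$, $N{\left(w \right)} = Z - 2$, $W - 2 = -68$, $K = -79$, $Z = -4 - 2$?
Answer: $166848$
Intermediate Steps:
$Z = -6$ ($Z = -4 - 2 = -6$)
$W = -66$ ($W = 2 - 68 = -66$)
$N{\left(w \right)} = -8$ ($N{\left(w \right)} = -6 - 2 = -8$)
$Y = 32$ ($Y = \left(-4\right) \left(-8\right) + 0 = 32 + 0 = 32$)
$W Y K = \left(-66\right) 32 \left(-79\right) = \left(-2112\right) \left(-79\right) = 166848$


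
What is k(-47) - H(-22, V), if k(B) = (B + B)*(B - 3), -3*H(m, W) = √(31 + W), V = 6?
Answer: 4700 + √37/3 ≈ 4702.0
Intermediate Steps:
H(m, W) = -√(31 + W)/3
k(B) = 2*B*(-3 + B) (k(B) = (2*B)*(-3 + B) = 2*B*(-3 + B))
k(-47) - H(-22, V) = 2*(-47)*(-3 - 47) - (-1)*√(31 + 6)/3 = 2*(-47)*(-50) - (-1)*√37/3 = 4700 + √37/3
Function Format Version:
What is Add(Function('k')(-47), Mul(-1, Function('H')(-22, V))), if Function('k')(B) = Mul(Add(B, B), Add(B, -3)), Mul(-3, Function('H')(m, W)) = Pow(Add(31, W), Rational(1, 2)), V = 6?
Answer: Add(4700, Mul(Rational(1, 3), Pow(37, Rational(1, 2)))) ≈ 4702.0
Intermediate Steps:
Function('H')(m, W) = Mul(Rational(-1, 3), Pow(Add(31, W), Rational(1, 2)))
Function('k')(B) = Mul(2, B, Add(-3, B)) (Function('k')(B) = Mul(Mul(2, B), Add(-3, B)) = Mul(2, B, Add(-3, B)))
Add(Function('k')(-47), Mul(-1, Function('H')(-22, V))) = Add(Mul(2, -47, Add(-3, -47)), Mul(-1, Mul(Rational(-1, 3), Pow(Add(31, 6), Rational(1, 2))))) = Add(Mul(2, -47, -50), Mul(-1, Mul(Rational(-1, 3), Pow(37, Rational(1, 2))))) = Add(4700, Mul(Rational(1, 3), Pow(37, Rational(1, 2))))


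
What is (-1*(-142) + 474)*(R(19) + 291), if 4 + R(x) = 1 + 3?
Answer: 179256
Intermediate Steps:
R(x) = 0 (R(x) = -4 + (1 + 3) = -4 + 4 = 0)
(-1*(-142) + 474)*(R(19) + 291) = (-1*(-142) + 474)*(0 + 291) = (142 + 474)*291 = 616*291 = 179256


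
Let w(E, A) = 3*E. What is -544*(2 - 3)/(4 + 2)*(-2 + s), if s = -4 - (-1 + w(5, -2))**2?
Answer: -54944/3 ≈ -18315.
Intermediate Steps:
s = -200 (s = -4 - (-1 + 3*5)**2 = -4 - (-1 + 15)**2 = -4 - 1*14**2 = -4 - 1*196 = -4 - 196 = -200)
-544*(2 - 3)/(4 + 2)*(-2 + s) = -544*(2 - 3)/(4 + 2)*(-2 - 200) = -544*(-1/6)*(-202) = -544*(-1*1/6)*(-202) = -(-272)*(-202)/3 = -544*101/3 = -54944/3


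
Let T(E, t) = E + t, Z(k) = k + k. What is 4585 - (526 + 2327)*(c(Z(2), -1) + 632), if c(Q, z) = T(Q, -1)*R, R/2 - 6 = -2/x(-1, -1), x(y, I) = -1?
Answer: -1935455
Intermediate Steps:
Z(k) = 2*k
R = 16 (R = 12 + 2*(-2/(-1)) = 12 + 2*(-2*(-1)) = 12 + 2*2 = 12 + 4 = 16)
c(Q, z) = -16 + 16*Q (c(Q, z) = (Q - 1)*16 = (-1 + Q)*16 = -16 + 16*Q)
4585 - (526 + 2327)*(c(Z(2), -1) + 632) = 4585 - (526 + 2327)*((-16 + 16*(2*2)) + 632) = 4585 - 2853*((-16 + 16*4) + 632) = 4585 - 2853*((-16 + 64) + 632) = 4585 - 2853*(48 + 632) = 4585 - 2853*680 = 4585 - 1*1940040 = 4585 - 1940040 = -1935455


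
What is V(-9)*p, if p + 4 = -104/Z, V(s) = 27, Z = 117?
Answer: -132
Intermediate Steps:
p = -44/9 (p = -4 - 104/117 = -4 - 104*1/117 = -4 - 8/9 = -44/9 ≈ -4.8889)
V(-9)*p = 27*(-44/9) = -132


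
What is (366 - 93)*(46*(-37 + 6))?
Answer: -389298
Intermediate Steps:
(366 - 93)*(46*(-37 + 6)) = 273*(46*(-31)) = 273*(-1426) = -389298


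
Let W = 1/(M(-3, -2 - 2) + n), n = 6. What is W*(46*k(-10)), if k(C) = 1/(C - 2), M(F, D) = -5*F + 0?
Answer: -23/126 ≈ -0.18254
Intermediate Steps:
M(F, D) = -5*F
k(C) = 1/(-2 + C)
W = 1/21 (W = 1/(-5*(-3) + 6) = 1/(15 + 6) = 1/21 ≈ 0.047619)
W*(46*k(-10)) = (46/(-2 - 10))/21 = (46/(-12))/21 = (46*(-1/12))/21 = (1/21)*(-23/6) = -23/126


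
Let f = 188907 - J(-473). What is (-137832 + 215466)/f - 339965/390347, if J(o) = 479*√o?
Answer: -3222080579428172/6986114472161987 + 18593343*I*√473/17897190121 ≈ -0.46121 + 0.022595*I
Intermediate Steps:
f = 188907 - 479*I*√473 (f = 188907 - 479*√(-473) = 188907 - 479*I*√473 ≈ 1.8891e+5 - 10418.0*I)
(-137832 + 215466)/f - 339965/390347 = (-137832 + 215466)/(188907 - 479*I*√473) - 339965/390347 = 77634/(188907 - 479*I*√473) - 339965*1/390347 = 77634/(188907 - 479*I*√473) - 339965/390347 = -339965/390347 + 77634/(188907 - 479*I*√473)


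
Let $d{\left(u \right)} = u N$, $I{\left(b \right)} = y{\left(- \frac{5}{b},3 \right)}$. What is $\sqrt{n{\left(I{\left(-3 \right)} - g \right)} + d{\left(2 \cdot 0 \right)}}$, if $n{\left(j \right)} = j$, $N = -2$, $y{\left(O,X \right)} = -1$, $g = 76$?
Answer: $i \sqrt{77} \approx 8.775 i$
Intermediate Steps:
$I{\left(b \right)} = -1$
$d{\left(u \right)} = - 2 u$ ($d{\left(u \right)} = u \left(-2\right) = - 2 u$)
$\sqrt{n{\left(I{\left(-3 \right)} - g \right)} + d{\left(2 \cdot 0 \right)}} = \sqrt{\left(-1 - 76\right) - 2 \cdot 2 \cdot 0} = \sqrt{\left(-1 - 76\right) - 0} = \sqrt{-77 + 0} = \sqrt{-77} = i \sqrt{77}$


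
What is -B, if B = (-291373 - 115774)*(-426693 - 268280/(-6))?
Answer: -466565626033/3 ≈ -1.5552e+11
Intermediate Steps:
B = 466565626033/3 (B = -407147*(-426693 - 268280*(-1)/6) = -407147*(-426693 - 14120*(-19/6)) = -407147*(-426693 + 134140/3) = -407147*(-1145939/3) = 466565626033/3 ≈ 1.5552e+11)
-B = -1*466565626033/3 = -466565626033/3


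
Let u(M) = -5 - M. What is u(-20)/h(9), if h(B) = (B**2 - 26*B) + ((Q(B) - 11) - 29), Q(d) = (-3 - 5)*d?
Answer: -3/53 ≈ -0.056604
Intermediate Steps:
Q(d) = -8*d
h(B) = -40 + B**2 - 34*B (h(B) = (B**2 - 26*B) + ((-8*B - 11) - 29) = (B**2 - 26*B) + ((-11 - 8*B) - 29) = (B**2 - 26*B) + (-40 - 8*B) = -40 + B**2 - 34*B)
u(-20)/h(9) = (-5 - 1*(-20))/(-40 + 9**2 - 34*9) = (-5 + 20)/(-40 + 81 - 306) = 15/(-265) = 15*(-1/265) = -3/53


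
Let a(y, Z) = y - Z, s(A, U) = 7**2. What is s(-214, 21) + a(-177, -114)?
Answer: -14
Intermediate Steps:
s(A, U) = 49
s(-214, 21) + a(-177, -114) = 49 + (-177 - 1*(-114)) = 49 + (-177 + 114) = 49 - 63 = -14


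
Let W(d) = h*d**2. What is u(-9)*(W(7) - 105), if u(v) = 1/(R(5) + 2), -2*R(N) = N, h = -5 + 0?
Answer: 700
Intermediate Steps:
h = -5
W(d) = -5*d**2
R(N) = -N/2
u(v) = -2 (u(v) = 1/(-1/2*5 + 2) = 1/(-5/2 + 2) = 1/(-1/2) = -2)
u(-9)*(W(7) - 105) = -2*(-5*7**2 - 105) = -2*(-5*49 - 105) = -2*(-245 - 105) = -2*(-350) = 700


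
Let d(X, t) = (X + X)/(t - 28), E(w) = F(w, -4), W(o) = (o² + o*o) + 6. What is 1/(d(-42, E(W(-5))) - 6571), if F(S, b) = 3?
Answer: -25/164191 ≈ -0.00015226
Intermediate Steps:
W(o) = 6 + 2*o² (W(o) = (o² + o²) + 6 = 2*o² + 6 = 6 + 2*o²)
E(w) = 3
d(X, t) = 2*X/(-28 + t) (d(X, t) = (2*X)/(-28 + t) = 2*X/(-28 + t))
1/(d(-42, E(W(-5))) - 6571) = 1/(2*(-42)/(-28 + 3) - 6571) = 1/(2*(-42)/(-25) - 6571) = 1/(2*(-42)*(-1/25) - 6571) = 1/(84/25 - 6571) = 1/(-164191/25) = -25/164191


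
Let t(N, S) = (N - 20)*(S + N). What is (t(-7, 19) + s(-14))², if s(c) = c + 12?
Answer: 106276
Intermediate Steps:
s(c) = 12 + c
t(N, S) = (-20 + N)*(N + S)
(t(-7, 19) + s(-14))² = (((-7)² - 20*(-7) - 20*19 - 7*19) + (12 - 14))² = ((49 + 140 - 380 - 133) - 2)² = (-324 - 2)² = (-326)² = 106276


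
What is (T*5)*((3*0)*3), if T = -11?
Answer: 0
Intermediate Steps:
(T*5)*((3*0)*3) = (-11*5)*((3*0)*3) = -0*3 = -55*0 = 0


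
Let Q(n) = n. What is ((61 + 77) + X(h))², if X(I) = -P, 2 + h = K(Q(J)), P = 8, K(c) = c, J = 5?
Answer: 16900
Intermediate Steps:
h = 3 (h = -2 + 5 = 3)
X(I) = -8 (X(I) = -1*8 = -8)
((61 + 77) + X(h))² = ((61 + 77) - 8)² = (138 - 8)² = 130² = 16900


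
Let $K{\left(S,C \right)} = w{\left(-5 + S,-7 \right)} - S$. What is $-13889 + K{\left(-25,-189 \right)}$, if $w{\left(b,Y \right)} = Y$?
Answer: $-13871$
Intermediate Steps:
$K{\left(S,C \right)} = -7 - S$
$-13889 + K{\left(-25,-189 \right)} = -13889 - -18 = -13889 + \left(-7 + 25\right) = -13889 + 18 = -13871$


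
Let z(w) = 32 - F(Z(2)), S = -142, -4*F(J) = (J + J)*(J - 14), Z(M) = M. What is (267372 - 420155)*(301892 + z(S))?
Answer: -46127021096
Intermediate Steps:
F(J) = -J*(-14 + J)/2 (F(J) = -(J + J)*(J - 14)/4 = -2*J*(-14 + J)/4 = -J*(-14 + J)/2)
z(w) = 20 (z(w) = 32 - 2*(14 - 1*2)/2 = 32 - 2*(14 - 2)/2 = 32 - 2*12/2 = 32 - 1*12 = 32 - 12 = 20)
(267372 - 420155)*(301892 + z(S)) = (267372 - 420155)*(301892 + 20) = -152783*301912 = -46127021096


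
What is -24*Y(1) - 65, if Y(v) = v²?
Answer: -89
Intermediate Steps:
-24*Y(1) - 65 = -24*1² - 65 = -24*1 - 65 = -24 - 65 = -89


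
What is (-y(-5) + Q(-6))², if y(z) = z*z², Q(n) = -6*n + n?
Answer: 24025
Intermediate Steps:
Q(n) = -5*n
y(z) = z³
(-y(-5) + Q(-6))² = (-1*(-5)³ - 5*(-6))² = (-1*(-125) + 30)² = (125 + 30)² = 155² = 24025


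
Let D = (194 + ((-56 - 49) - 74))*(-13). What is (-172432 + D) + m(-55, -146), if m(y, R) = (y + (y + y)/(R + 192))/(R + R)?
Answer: -289840403/1679 ≈ -1.7263e+5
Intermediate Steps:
m(y, R) = (y + 2*y/(192 + R))/(2*R) (m(y, R) = (y + (2*y)/(192 + R))/((2*R)) = (y + 2*y/(192 + R))*(1/(2*R)) = (y + 2*y/(192 + R))/(2*R))
D = -195 (D = (194 + (-105 - 74))*(-13) = (194 - 179)*(-13) = 15*(-13) = -195)
(-172432 + D) + m(-55, -146) = (-172432 - 195) + (½)*(-55)*(194 - 146)/(-146*(192 - 146)) = -172627 + (½)*(-55)*(-1/146)*48/46 = -172627 + (½)*(-55)*(-1/146)*(1/46)*48 = -172627 + 330/1679 = -289840403/1679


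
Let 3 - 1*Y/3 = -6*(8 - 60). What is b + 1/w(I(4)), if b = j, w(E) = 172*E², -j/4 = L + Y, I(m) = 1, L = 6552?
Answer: -3869999/172 ≈ -22500.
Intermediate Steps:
Y = -927 (Y = 9 - (-18)*(8 - 60) = 9 - (-18)*(-52) = 9 - 3*312 = 9 - 936 = -927)
j = -22500 (j = -4*(6552 - 927) = -4*5625 = -22500)
b = -22500
b + 1/w(I(4)) = -22500 + 1/(172*1²) = -22500 + 1/(172*1) = -22500 + 1/172 = -3869999/172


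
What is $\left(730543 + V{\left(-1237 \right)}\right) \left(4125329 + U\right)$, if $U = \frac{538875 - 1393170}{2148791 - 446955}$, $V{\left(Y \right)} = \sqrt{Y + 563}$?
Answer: $\frac{5128873964791283707}{1701836} + \frac{7020632549749 i \sqrt{674}}{1701836} \approx 3.0137 \cdot 10^{12} + 1.071 \cdot 10^{8} i$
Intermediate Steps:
$V{\left(Y \right)} = \sqrt{563 + Y}$
$U = - \frac{854295}{1701836} \approx -0.50198$
$\left(730543 + V{\left(-1237 \right)}\right) \left(4125329 + U\right) = \left(730543 + \sqrt{563 - 1237}\right) \left(4125329 - \frac{854295}{1701836}\right) = \left(730543 + \sqrt{-674}\right) \frac{7020632549749}{1701836} = \left(730543 + i \sqrt{674}\right) \frac{7020632549749}{1701836} = \frac{5128873964791283707}{1701836} + \frac{7020632549749 i \sqrt{674}}{1701836}$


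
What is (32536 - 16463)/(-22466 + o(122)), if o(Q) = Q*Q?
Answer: -16073/7582 ≈ -2.1199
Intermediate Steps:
o(Q) = Q²
(32536 - 16463)/(-22466 + o(122)) = (32536 - 16463)/(-22466 + 122²) = 16073/(-22466 + 14884) = 16073/(-7582) = 16073*(-1/7582) = -16073/7582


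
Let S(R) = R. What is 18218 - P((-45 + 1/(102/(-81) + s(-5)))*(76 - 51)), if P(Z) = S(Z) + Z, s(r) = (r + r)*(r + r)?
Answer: 27283169/1333 ≈ 20468.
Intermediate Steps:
s(r) = 4*r**2 (s(r) = (2*r)*(2*r) = 4*r**2)
P(Z) = 2*Z (P(Z) = Z + Z = 2*Z)
18218 - P((-45 + 1/(102/(-81) + s(-5)))*(76 - 51)) = 18218 - 2*(-45 + 1/(102/(-81) + 4*(-5)**2))*(76 - 51) = 18218 - 2*(-45 + 1/(102*(-1/81) + 4*25))*25 = 18218 - 2*(-45 + 1/(-34/27 + 100))*25 = 18218 - 2*(-45 + 1/(2666/27))*25 = 18218 - 2*(-45 + 27/2666)*25 = 18218 - 2*(-119943/2666*25) = 18218 - 2*(-2998575)/2666 = 18218 - 1*(-2998575/1333) = 18218 + 2998575/1333 = 27283169/1333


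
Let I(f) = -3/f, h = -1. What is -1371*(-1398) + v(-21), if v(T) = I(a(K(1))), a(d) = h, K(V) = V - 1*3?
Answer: 1916661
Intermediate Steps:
K(V) = -3 + V (K(V) = V - 3 = -3 + V)
a(d) = -1
v(T) = 3 (v(T) = -3/(-1) = -3*(-1) = 3)
-1371*(-1398) + v(-21) = -1371*(-1398) + 3 = 1916658 + 3 = 1916661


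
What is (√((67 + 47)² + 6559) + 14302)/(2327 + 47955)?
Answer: 7151/25141 + √19555/50282 ≈ 0.28722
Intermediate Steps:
(√((67 + 47)² + 6559) + 14302)/(2327 + 47955) = (√(114² + 6559) + 14302)/50282 = (√(12996 + 6559) + 14302)*(1/50282) = (√19555 + 14302)*(1/50282) = (14302 + √19555)*(1/50282) = 7151/25141 + √19555/50282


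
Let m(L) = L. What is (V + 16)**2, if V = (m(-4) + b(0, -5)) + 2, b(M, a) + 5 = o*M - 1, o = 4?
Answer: 64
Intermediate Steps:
b(M, a) = -6 + 4*M (b(M, a) = -5 + (4*M - 1) = -5 + (-1 + 4*M) = -6 + 4*M)
V = -8 (V = (-4 + (-6 + 4*0)) + 2 = (-4 + (-6 + 0)) + 2 = (-4 - 6) + 2 = -10 + 2 = -8)
(V + 16)**2 = (-8 + 16)**2 = 8**2 = 64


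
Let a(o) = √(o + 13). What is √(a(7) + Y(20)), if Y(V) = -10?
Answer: √(-10 + 2*√5) ≈ 2.3511*I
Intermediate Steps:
a(o) = √(13 + o)
√(a(7) + Y(20)) = √(√(13 + 7) - 10) = √(√20 - 10) = √(2*√5 - 10) = √(-10 + 2*√5)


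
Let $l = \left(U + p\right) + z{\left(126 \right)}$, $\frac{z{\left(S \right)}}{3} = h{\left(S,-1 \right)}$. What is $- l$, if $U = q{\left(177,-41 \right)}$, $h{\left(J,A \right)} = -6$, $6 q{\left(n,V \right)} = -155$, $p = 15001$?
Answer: $- \frac{89743}{6} \approx -14957.0$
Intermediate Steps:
$q{\left(n,V \right)} = - \frac{155}{6}$ ($q{\left(n,V \right)} = \frac{1}{6} \left(-155\right) = - \frac{155}{6}$)
$U = - \frac{155}{6} \approx -25.833$
$z{\left(S \right)} = -18$ ($z{\left(S \right)} = 3 \left(-6\right) = -18$)
$l = \frac{89743}{6}$ ($l = \left(- \frac{155}{6} + 15001\right) - 18 = \frac{89851}{6} - 18 = \frac{89743}{6} \approx 14957.0$)
$- l = \left(-1\right) \frac{89743}{6} = - \frac{89743}{6}$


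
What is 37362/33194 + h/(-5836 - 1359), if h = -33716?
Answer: 693994247/119415415 ≈ 5.8116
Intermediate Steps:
37362/33194 + h/(-5836 - 1359) = 37362/33194 - 33716/(-5836 - 1359) = 37362*(1/33194) - 33716/(-7195) = 18681/16597 - 33716*(-1/7195) = 18681/16597 + 33716/7195 = 693994247/119415415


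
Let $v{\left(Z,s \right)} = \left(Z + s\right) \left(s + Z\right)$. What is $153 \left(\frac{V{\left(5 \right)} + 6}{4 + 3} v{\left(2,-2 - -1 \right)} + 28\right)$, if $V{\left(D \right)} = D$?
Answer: $\frac{31671}{7} \approx 4524.4$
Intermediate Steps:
$v{\left(Z,s \right)} = \left(Z + s\right)^{2}$ ($v{\left(Z,s \right)} = \left(Z + s\right) \left(Z + s\right) = \left(Z + s\right)^{2}$)
$153 \left(\frac{V{\left(5 \right)} + 6}{4 + 3} v{\left(2,-2 - -1 \right)} + 28\right) = 153 \left(\frac{5 + 6}{4 + 3} \left(2 - 1\right)^{2} + 28\right) = 153 \left(\frac{11}{7} \left(2 + \left(-2 + 1\right)\right)^{2} + 28\right) = 153 \left(11 \cdot \frac{1}{7} \left(2 - 1\right)^{2} + 28\right) = 153 \left(\frac{11 \cdot 1^{2}}{7} + 28\right) = 153 \left(\frac{11}{7} \cdot 1 + 28\right) = 153 \left(\frac{11}{7} + 28\right) = 153 \cdot \frac{207}{7} = \frac{31671}{7}$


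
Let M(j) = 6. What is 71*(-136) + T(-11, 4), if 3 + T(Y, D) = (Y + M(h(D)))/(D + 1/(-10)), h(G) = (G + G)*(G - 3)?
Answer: -376751/39 ≈ -9660.3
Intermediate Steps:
h(G) = 2*G*(-3 + G) (h(G) = (2*G)*(-3 + G) = 2*G*(-3 + G))
T(Y, D) = -3 + (6 + Y)/(-⅒ + D) (T(Y, D) = -3 + (Y + 6)/(D + 1/(-10)) = -3 + (6 + Y)/(D - ⅒) = -3 + (6 + Y)/(-⅒ + D))
71*(-136) + T(-11, 4) = 71*(-136) + (63 - 30*4 + 10*(-11))/(-1 + 10*4) = -9656 + (63 - 120 - 110)/(-1 + 40) = -9656 - 167/39 = -376751/39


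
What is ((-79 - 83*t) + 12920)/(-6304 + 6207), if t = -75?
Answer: -19066/97 ≈ -196.56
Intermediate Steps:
((-79 - 83*t) + 12920)/(-6304 + 6207) = ((-79 - 83*(-75)) + 12920)/(-6304 + 6207) = ((-79 + 6225) + 12920)/(-97) = (6146 + 12920)*(-1/97) = 19066*(-1/97) = -19066/97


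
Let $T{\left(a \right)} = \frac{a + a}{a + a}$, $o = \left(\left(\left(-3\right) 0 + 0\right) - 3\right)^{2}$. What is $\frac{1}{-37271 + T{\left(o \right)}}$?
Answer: $- \frac{1}{37270} \approx -2.6831 \cdot 10^{-5}$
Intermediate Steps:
$o = 9$ ($o = \left(\left(0 + 0\right) - 3\right)^{2} = \left(0 - 3\right)^{2} = \left(-3\right)^{2} = 9$)
$T{\left(a \right)} = 1$ ($T{\left(a \right)} = \frac{2 a}{2 a} = 2 a \frac{1}{2 a} = 1$)
$\frac{1}{-37271 + T{\left(o \right)}} = \frac{1}{-37271 + 1} = \frac{1}{-37270} = - \frac{1}{37270}$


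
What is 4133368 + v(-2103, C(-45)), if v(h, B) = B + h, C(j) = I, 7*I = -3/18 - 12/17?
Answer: 2949723121/714 ≈ 4.1313e+6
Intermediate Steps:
I = -89/714 (I = (-3/18 - 12/17)/7 = (-3*1/18 - 12*1/17)/7 = (-1/6 - 12/17)/7 = (1/7)*(-89/102) = -89/714 ≈ -0.12465)
C(j) = -89/714
4133368 + v(-2103, C(-45)) = 4133368 + (-89/714 - 2103) = 4133368 - 1501631/714 = 2949723121/714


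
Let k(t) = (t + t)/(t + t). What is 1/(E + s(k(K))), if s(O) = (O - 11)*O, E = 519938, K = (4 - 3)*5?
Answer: 1/519928 ≈ 1.9233e-6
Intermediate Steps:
K = 5 (K = 1*5 = 5)
k(t) = 1 (k(t) = (2*t)/((2*t)) = (2*t)*(1/(2*t)) = 1)
s(O) = O*(-11 + O) (s(O) = (-11 + O)*O = O*(-11 + O))
1/(E + s(k(K))) = 1/(519938 + 1*(-11 + 1)) = 1/(519938 + 1*(-10)) = 1/(519938 - 10) = 1/519928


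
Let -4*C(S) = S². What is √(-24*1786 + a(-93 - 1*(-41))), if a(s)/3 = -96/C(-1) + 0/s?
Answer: 4*I*√2607 ≈ 204.24*I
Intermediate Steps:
C(S) = -S²/4
a(s) = 1152 (a(s) = 3*(-96/((-¼*(-1)²)) + 0/s) = 3*(-96/((-¼*1)) + 0) = 3*(-96/(-¼) + 0) = 3*(-96*(-4) + 0) = 3*(384 + 0) = 3*384 = 1152)
√(-24*1786 + a(-93 - 1*(-41))) = √(-24*1786 + 1152) = √(-42864 + 1152) = √(-41712) = 4*I*√2607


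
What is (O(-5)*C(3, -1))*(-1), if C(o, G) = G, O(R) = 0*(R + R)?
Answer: 0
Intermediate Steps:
O(R) = 0 (O(R) = 0*(2*R) = 0)
(O(-5)*C(3, -1))*(-1) = (0*(-1))*(-1) = 0*(-1) = 0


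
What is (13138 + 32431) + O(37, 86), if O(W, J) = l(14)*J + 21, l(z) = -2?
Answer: 45418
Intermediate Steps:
O(W, J) = 21 - 2*J (O(W, J) = -2*J + 21 = 21 - 2*J)
(13138 + 32431) + O(37, 86) = (13138 + 32431) + (21 - 2*86) = 45569 + (21 - 172) = 45569 - 151 = 45418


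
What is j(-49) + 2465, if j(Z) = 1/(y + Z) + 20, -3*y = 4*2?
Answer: 385172/155 ≈ 2485.0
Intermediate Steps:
y = -8/3 (y = -4*2/3 = -1/3*8 = -8/3 ≈ -2.6667)
j(Z) = 20 + 1/(-8/3 + Z) (j(Z) = 1/(-8/3 + Z) + 20 = 20 + 1/(-8/3 + Z))
j(-49) + 2465 = (-157 + 60*(-49))/(-8 + 3*(-49)) + 2465 = (-157 - 2940)/(-8 - 147) + 2465 = -3097/(-155) + 2465 = -1/155*(-3097) + 2465 = 3097/155 + 2465 = 385172/155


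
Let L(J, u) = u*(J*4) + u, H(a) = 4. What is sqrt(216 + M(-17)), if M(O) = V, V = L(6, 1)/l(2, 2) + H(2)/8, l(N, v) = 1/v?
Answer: sqrt(1066)/2 ≈ 16.325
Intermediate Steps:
L(J, u) = u + 4*J*u (L(J, u) = u*(4*J) + u = 4*J*u + u = u + 4*J*u)
V = 101/2 (V = (1*(1 + 4*6))/(1/2) + 4/8 = (1*(1 + 24))/(1/2) + 4*(1/8) = (1*25)*2 + 1/2 = 25*2 + 1/2 = 50 + 1/2 = 101/2 ≈ 50.500)
M(O) = 101/2
sqrt(216 + M(-17)) = sqrt(216 + 101/2) = sqrt(533/2) = sqrt(1066)/2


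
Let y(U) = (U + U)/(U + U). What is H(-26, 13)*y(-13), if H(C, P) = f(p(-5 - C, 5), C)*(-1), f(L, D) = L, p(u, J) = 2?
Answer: -2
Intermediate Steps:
y(U) = 1 (y(U) = (2*U)/((2*U)) = (2*U)*(1/(2*U)) = 1)
H(C, P) = -2 (H(C, P) = 2*(-1) = -2)
H(-26, 13)*y(-13) = -2*1 = -2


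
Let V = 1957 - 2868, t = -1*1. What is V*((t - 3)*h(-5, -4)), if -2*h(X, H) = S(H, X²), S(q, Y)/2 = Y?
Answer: -91100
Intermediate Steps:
S(q, Y) = 2*Y
h(X, H) = -X²
t = -1
V = -911
V*((t - 3)*h(-5, -4)) = -911*(-1 - 3)*(-1*(-5)²) = -(-3644)*(-1*25) = -(-3644)*(-25) = -911*100 = -91100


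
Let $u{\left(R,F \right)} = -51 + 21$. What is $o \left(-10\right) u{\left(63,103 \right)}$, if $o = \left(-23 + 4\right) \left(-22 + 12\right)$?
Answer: $57000$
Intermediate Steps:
$u{\left(R,F \right)} = -30$
$o = 190$ ($o = \left(-19\right) \left(-10\right) = 190$)
$o \left(-10\right) u{\left(63,103 \right)} = 190 \left(-10\right) \left(-30\right) = \left(-1900\right) \left(-30\right) = 57000$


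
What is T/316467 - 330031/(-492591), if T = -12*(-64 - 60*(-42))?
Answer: 9991808725/17320977333 ≈ 0.57686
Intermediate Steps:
T = -29472 (T = -12*(-64 + 2520) = -12*2456 = -29472)
T/316467 - 330031/(-492591) = -29472/316467 - 330031/(-492591) = -29472*1/316467 - 330031*(-1/492591) = -9824/105489 + 330031/492591 = 9991808725/17320977333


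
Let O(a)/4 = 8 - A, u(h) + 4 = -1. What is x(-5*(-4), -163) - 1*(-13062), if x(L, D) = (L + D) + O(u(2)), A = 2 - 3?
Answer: 12955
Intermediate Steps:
A = -1
u(h) = -5 (u(h) = -4 - 1 = -5)
O(a) = 36 (O(a) = 4*(8 - 1*(-1)) = 4*(8 + 1) = 4*9 = 36)
x(L, D) = 36 + D + L (x(L, D) = (L + D) + 36 = (D + L) + 36 = 36 + D + L)
x(-5*(-4), -163) - 1*(-13062) = (36 - 163 - 5*(-4)) - 1*(-13062) = (36 - 163 + 20) + 13062 = -107 + 13062 = 12955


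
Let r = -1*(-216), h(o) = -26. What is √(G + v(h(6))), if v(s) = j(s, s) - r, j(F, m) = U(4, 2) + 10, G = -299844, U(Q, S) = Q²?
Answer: I*√300034 ≈ 547.75*I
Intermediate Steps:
r = 216
j(F, m) = 26 (j(F, m) = 4² + 10 = 16 + 10 = 26)
v(s) = -190 (v(s) = 26 - 1*216 = 26 - 216 = -190)
√(G + v(h(6))) = √(-299844 - 190) = √(-300034) = I*√300034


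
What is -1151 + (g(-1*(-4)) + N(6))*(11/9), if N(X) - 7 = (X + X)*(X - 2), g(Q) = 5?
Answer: -3233/3 ≈ -1077.7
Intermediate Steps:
N(X) = 7 + 2*X*(-2 + X) (N(X) = 7 + (X + X)*(X - 2) = 7 + (2*X)*(-2 + X) = 7 + 2*X*(-2 + X))
-1151 + (g(-1*(-4)) + N(6))*(11/9) = -1151 + (5 + (7 - 4*6 + 2*6²))*(11/9) = -1151 + (5 + (7 - 24 + 2*36))*(11*(⅑)) = -1151 + (5 + (7 - 24 + 72))*(11/9) = -1151 + (5 + 55)*(11/9) = -1151 + 60*(11/9) = -1151 + 220/3 = -3233/3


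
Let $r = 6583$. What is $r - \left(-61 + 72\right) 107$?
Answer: $5406$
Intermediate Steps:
$r - \left(-61 + 72\right) 107 = 6583 - \left(-61 + 72\right) 107 = 6583 - 11 \cdot 107 = 6583 - 1177 = 5406$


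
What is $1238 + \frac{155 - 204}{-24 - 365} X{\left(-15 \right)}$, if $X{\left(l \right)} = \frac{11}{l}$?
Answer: $\frac{7223191}{5835} \approx 1237.9$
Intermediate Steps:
$1238 + \frac{155 - 204}{-24 - 365} X{\left(-15 \right)} = 1238 + \frac{155 - 204}{-24 - 365} \frac{11}{-15} = 1238 + - \frac{49}{-389} \cdot 11 \left(- \frac{1}{15}\right) = 1238 + \left(-49\right) \left(- \frac{1}{389}\right) \left(- \frac{11}{15}\right) = 1238 + \frac{49}{389} \left(- \frac{11}{15}\right) = 1238 - \frac{539}{5835} = \frac{7223191}{5835}$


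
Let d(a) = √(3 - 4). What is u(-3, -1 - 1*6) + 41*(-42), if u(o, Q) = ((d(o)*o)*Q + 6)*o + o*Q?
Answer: -1719 - 63*I ≈ -1719.0 - 63.0*I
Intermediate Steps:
d(a) = I (d(a) = √(-1) = I)
u(o, Q) = Q*o + o*(6 + I*Q*o) (u(o, Q) = ((I*o)*Q + 6)*o + o*Q = (I*Q*o + 6)*o + Q*o = (6 + I*Q*o)*o + Q*o = o*(6 + I*Q*o) + Q*o = Q*o + o*(6 + I*Q*o))
u(-3, -1 - 1*6) + 41*(-42) = -3*(6 + (-1 - 1*6) + I*(-1 - 1*6)*(-3)) + 41*(-42) = -3*(6 + (-1 - 6) + I*(-1 - 6)*(-3)) - 1722 = -3*(6 - 7 + I*(-7)*(-3)) - 1722 = -3*(6 - 7 + 21*I) - 1722 = -3*(-1 + 21*I) - 1722 = (3 - 63*I) - 1722 = -1719 - 63*I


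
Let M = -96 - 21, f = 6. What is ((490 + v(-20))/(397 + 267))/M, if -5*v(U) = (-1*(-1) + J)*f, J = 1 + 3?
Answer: -121/19422 ≈ -0.0062300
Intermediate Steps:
J = 4
v(U) = -6 (v(U) = -(-1*(-1) + 4)*6/5 = -(1 + 4)*6/5 = -6)
M = -117
((490 + v(-20))/(397 + 267))/M = ((490 - 6)/(397 + 267))/(-117) = (484/664)*(-1/117) = (484*(1/664))*(-1/117) = (121/166)*(-1/117) = -121/19422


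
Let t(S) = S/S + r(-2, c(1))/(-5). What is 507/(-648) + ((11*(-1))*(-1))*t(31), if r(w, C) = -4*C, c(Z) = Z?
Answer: 20539/1080 ≈ 19.018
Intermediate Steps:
t(S) = 9/5 (t(S) = S/S - 4*1/(-5) = 1 - 4*(-⅕) = 1 + ⅘ = 9/5)
507/(-648) + ((11*(-1))*(-1))*t(31) = 507/(-648) + ((11*(-1))*(-1))*(9/5) = 507*(-1/648) - 11*(-1)*(9/5) = -169/216 + 11*(9/5) = -169/216 + 99/5 = 20539/1080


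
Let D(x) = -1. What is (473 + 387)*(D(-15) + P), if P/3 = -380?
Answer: -981260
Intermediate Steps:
P = -1140 (P = 3*(-380) = -1140)
(473 + 387)*(D(-15) + P) = (473 + 387)*(-1 - 1140) = 860*(-1141) = -981260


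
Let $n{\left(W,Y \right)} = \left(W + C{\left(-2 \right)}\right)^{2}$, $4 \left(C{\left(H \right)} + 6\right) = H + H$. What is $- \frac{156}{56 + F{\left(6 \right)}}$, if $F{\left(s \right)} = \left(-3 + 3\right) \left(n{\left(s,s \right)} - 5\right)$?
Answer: $- \frac{39}{14} \approx -2.7857$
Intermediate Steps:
$C{\left(H \right)} = -6 + \frac{H}{2}$ ($C{\left(H \right)} = -6 + \frac{H + H}{4} = -6 + \frac{2 H}{4} = -6 + \frac{H}{2}$)
$n{\left(W,Y \right)} = \left(-7 + W\right)^{2}$ ($n{\left(W,Y \right)} = \left(W + \left(-6 + \frac{1}{2} \left(-2\right)\right)\right)^{2} = \left(W - 7\right)^{2} = \left(-7 + W\right)^{2}$)
$F{\left(s \right)} = 0$ ($F{\left(s \right)} = \left(-3 + 3\right) \left(\left(-7 + s\right)^{2} - 5\right) = 0 \left(-5 + \left(-7 + s\right)^{2}\right) = 0$)
$- \frac{156}{56 + F{\left(6 \right)}} = - \frac{156}{56 + 0} = - \frac{156}{56} = \left(-1\right) \frac{39}{14} = - \frac{39}{14}$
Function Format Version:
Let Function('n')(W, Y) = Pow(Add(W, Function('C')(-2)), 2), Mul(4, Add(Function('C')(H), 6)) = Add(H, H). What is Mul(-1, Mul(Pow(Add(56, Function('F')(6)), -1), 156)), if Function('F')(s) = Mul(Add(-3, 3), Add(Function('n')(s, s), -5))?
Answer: Rational(-39, 14) ≈ -2.7857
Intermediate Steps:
Function('C')(H) = Add(-6, Mul(Rational(1, 2), H)) (Function('C')(H) = Add(-6, Mul(Rational(1, 4), Add(H, H))) = Add(-6, Mul(Rational(1, 4), Mul(2, H))) = Add(-6, Mul(Rational(1, 2), H)))
Function('n')(W, Y) = Pow(Add(-7, W), 2) (Function('n')(W, Y) = Pow(Add(W, Add(-6, Mul(Rational(1, 2), -2))), 2) = Pow(Add(W, Add(-6, -1)), 2) = Pow(Add(W, -7), 2) = Pow(Add(-7, W), 2))
Function('F')(s) = 0 (Function('F')(s) = Mul(Add(-3, 3), Add(Pow(Add(-7, s), 2), -5)) = Mul(0, Add(-5, Pow(Add(-7, s), 2))) = 0)
Mul(-1, Mul(Pow(Add(56, Function('F')(6)), -1), 156)) = Mul(-1, Mul(Pow(Add(56, 0), -1), 156)) = Mul(-1, Mul(Pow(56, -1), 156)) = Mul(-1, Mul(Rational(1, 56), 156)) = Mul(-1, Rational(39, 14)) = Rational(-39, 14)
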